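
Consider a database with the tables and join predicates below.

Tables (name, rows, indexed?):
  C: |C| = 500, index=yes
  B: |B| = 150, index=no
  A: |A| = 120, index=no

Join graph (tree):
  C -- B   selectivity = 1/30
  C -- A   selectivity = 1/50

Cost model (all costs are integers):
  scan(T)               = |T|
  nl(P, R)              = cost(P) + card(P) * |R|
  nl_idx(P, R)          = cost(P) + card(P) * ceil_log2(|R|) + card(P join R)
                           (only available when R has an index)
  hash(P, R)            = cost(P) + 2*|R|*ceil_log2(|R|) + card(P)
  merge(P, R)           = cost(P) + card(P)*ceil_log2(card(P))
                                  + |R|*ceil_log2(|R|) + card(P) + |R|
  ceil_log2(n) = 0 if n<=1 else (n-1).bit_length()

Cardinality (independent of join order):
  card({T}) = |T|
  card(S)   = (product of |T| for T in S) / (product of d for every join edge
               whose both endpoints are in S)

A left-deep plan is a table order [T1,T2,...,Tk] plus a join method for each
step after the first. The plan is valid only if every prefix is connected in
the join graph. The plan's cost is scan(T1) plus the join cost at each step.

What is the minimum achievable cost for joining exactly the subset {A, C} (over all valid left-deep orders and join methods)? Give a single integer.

Selinger DP over subsets of {A,C}:
  {C}: scan cost=500, card=500
  {A}: scan cost=120, card=120
  {AC}: card=1200; try (C,nl_idx)→2400, (A,hash)→2680, (C,merge)→6080, (A,merge)→6460, (C,hash)→9240, (C,nl)→60120 …(+1); best=2400 via (C,nl_idx)

2400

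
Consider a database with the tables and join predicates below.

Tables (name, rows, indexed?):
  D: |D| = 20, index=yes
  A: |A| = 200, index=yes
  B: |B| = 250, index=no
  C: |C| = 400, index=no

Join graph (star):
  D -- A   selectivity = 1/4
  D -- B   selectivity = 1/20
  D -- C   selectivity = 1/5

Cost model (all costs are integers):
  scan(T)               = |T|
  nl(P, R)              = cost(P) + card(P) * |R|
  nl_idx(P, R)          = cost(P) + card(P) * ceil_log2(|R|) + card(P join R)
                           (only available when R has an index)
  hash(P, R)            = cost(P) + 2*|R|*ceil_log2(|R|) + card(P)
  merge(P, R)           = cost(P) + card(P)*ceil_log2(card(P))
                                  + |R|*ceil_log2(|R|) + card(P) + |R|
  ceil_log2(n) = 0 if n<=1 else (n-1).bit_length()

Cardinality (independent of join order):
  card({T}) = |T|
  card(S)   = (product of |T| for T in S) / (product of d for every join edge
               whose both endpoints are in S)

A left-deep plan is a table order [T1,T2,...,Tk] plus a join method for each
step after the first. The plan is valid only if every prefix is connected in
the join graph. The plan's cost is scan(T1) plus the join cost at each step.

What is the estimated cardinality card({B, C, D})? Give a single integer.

Tables in S: B(250), C(400), D(20)
Edges inside S: D-B(d=20), D-C(d=5)
numerator = 250 * 400 * 20 = 2000000
denominator = 20 * 5 = 100
card(S) = 2000000 / 100 = 20000

20000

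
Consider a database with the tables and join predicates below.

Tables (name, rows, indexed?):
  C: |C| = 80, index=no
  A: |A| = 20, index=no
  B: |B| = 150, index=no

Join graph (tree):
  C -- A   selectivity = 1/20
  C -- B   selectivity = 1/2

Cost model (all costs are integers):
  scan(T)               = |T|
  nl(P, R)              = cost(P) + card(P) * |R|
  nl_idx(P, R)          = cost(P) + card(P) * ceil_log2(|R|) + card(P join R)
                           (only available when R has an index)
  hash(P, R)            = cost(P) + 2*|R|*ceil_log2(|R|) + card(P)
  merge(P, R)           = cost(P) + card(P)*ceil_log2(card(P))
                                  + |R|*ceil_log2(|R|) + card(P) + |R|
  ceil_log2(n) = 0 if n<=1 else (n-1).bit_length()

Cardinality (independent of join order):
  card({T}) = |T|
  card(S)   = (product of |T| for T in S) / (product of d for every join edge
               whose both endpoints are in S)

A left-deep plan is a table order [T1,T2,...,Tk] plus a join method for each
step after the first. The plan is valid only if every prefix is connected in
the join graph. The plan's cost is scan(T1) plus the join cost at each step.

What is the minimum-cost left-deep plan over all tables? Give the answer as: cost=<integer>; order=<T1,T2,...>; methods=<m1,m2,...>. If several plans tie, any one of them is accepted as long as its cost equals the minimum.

Selinger DP (subsets sized 1..n):
  {C}: scan cost=80, card=80
  {A}: scan cost=20, card=20
  {B}: scan cost=150, card=150
  {AC}: card=80; try (A,hash)→360, (C,merge)→780, (A,merge)→840, (C,hash)→1160, (C,nl)→1620, (A,nl)→1680; best=360 via (A,hash)
  {BC}: card=6000; try (C,hash)→1420, (B,merge)→2070, (C,merge)→2140, (B,hash)→2560, (B,nl)→12080, (C,nl)→12150; best=1420 via (C,hash)
  {ABC}: card=6000; try (B,merge)→2350, (B,hash)→2840, (A,hash)→7620, (B,nl)→12360, (A,merge)→85540, (A,nl)→121420; best=2350 via (B,merge)

cost=2350; order=C,A,B; methods=hash,merge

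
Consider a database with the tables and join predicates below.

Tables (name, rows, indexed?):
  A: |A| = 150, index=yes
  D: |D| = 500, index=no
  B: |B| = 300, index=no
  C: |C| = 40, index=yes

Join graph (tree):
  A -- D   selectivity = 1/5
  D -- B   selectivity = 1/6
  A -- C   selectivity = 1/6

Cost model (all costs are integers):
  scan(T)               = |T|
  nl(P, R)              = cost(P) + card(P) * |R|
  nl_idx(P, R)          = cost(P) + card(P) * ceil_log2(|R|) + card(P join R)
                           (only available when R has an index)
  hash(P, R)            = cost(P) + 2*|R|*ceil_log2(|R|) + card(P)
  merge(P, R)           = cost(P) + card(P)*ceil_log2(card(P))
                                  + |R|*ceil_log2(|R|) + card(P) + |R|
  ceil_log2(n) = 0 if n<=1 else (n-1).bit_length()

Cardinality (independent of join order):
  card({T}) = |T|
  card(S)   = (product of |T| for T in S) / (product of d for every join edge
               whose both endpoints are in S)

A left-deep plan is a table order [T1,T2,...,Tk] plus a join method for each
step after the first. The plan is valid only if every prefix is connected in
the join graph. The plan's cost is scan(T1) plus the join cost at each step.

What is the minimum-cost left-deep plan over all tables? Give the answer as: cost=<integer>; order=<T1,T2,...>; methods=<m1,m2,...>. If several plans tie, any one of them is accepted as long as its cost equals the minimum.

cost=116180; order=A,C,D,B; methods=hash,hash,hash

Selinger DP (subsets sized 1..n):
  {A}: scan cost=150, card=150
  {D}: scan cost=500, card=500
  {B}: scan cost=300, card=300
  {C}: scan cost=40, card=40
  {AD}: card=15000; try (A,hash)→3400, (D,merge)→6500, (A,merge)→6850, (D,hash)→9300, (A,nl_idx)→19500, (D,nl)→75150 …(+1); best=3400 via (A,hash)
  {AC}: card=1000; try (C,hash)→780, (A,nl_idx)→1360, (A,merge)→1670, (C,merge)→1780, (C,nl_idx)→2050, (A,hash)→2480 …(+2); best=780 via (C,hash)
  {BD}: card=25000; try (B,hash)→6400, (D,merge)→8300, (B,merge)→8500, (D,hash)→9600, (D,nl)→150300, (B,nl)→150500; best=6400 via (B,hash)
  {ABD}: card=750000; try (B,hash)→23800, (A,hash)→33800, (B,merge)→231400, (A,merge)→407750, (A,nl_idx)→956400, (A,nl)→3756400 …(+1); best=23800 via (B,hash)
  {ACD}: card=100000; try (D,hash)→10780, (D,merge)→16780, (C,hash)→18880, (C,nl_idx)→193400, (C,merge)→228680, (D,nl)→500780 …(+1); best=10780 via (D,hash)
  {ABCD}: card=5000000; try (B,hash)→116180, (C,hash)→774280, (B,merge)→1813780, (C,nl_idx)→9523800, (C,merge)→15774080, (B,nl)→30010780 …(+1); best=116180 via (B,hash)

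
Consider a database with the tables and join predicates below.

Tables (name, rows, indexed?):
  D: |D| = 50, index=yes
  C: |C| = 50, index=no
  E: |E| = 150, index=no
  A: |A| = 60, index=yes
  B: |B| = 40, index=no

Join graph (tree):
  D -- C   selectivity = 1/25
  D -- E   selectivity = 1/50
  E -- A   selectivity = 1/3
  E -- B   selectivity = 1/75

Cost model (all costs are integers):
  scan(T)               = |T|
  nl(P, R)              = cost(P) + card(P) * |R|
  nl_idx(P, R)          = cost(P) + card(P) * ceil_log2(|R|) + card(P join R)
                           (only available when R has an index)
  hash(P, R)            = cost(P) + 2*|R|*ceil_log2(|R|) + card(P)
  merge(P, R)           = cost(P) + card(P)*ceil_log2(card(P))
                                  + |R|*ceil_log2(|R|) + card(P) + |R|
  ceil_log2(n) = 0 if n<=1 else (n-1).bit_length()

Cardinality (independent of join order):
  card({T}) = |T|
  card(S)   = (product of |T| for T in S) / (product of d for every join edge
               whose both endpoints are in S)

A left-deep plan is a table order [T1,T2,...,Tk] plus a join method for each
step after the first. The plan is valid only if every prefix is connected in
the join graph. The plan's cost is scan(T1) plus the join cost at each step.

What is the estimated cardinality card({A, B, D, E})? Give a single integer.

Tables in S: A(60), B(40), D(50), E(150)
Edges inside S: D-E(d=50), E-A(d=3), E-B(d=75)
numerator = 60 * 40 * 50 * 150 = 18000000
denominator = 50 * 3 * 75 = 11250
card(S) = 18000000 / 11250 = 1600

1600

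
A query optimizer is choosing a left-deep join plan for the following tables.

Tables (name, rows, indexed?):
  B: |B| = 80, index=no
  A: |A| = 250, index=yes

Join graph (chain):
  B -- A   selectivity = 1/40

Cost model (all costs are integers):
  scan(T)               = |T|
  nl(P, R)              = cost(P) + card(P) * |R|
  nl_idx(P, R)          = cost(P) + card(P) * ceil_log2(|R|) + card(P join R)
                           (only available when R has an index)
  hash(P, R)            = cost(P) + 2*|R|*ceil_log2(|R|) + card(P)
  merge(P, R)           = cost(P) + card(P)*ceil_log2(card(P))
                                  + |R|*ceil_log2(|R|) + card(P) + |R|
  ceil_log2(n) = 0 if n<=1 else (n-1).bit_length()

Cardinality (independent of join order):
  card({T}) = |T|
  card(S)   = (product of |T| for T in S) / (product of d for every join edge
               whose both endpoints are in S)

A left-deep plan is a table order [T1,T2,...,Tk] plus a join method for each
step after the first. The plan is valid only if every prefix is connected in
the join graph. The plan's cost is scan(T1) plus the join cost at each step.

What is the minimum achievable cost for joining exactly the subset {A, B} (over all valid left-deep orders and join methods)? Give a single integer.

Selinger DP over subsets of {A,B}:
  {B}: scan cost=80, card=80
  {A}: scan cost=250, card=250
  {AB}: card=500; try (A,nl_idx)→1220, (B,hash)→1620, (A,merge)→2970, (B,merge)→3140, (A,hash)→4160, (A,nl)→20080 …(+1); best=1220 via (A,nl_idx)

1220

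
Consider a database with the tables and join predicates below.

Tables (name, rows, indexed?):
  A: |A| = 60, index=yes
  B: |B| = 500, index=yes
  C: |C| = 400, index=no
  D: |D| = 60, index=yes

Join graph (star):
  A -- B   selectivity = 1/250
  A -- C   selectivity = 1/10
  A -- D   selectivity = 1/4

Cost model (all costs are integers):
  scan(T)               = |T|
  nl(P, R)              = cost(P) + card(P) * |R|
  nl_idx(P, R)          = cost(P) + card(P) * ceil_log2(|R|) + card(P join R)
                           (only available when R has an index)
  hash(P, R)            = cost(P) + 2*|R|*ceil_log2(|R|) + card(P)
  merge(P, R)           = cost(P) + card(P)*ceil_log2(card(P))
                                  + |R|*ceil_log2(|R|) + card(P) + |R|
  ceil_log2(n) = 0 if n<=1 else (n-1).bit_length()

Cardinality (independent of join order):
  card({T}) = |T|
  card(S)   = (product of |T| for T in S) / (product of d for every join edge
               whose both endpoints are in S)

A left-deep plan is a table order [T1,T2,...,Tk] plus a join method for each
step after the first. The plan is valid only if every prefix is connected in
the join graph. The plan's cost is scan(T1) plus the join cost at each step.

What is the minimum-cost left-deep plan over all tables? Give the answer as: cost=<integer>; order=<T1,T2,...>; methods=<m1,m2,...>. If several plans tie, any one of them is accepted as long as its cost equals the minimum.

cost=10560; order=A,B,D,C; methods=nl_idx,hash,hash

Selinger DP (subsets sized 1..n):
  {A}: scan cost=60, card=60
  {B}: scan cost=500, card=500
  {C}: scan cost=400, card=400
  {D}: scan cost=60, card=60
  {AB}: card=120; try (B,nl_idx)→720, (A,hash)→1720, (A,nl_idx)→3620, (B,merge)→5480, (A,merge)→5920, (B,hash)→9120 …(+2); best=720 via (B,nl_idx)
  {AC}: card=2400; try (A,hash)→1520, (C,merge)→4480, (A,merge)→4820, (A,nl_idx)→5200, (C,hash)→7320, (C,nl)→24060 …(+1); best=1520 via (A,hash)
  {AD}: card=900; try (D,hash)→840, (A,hash)→840, (D,merge)→900, (A,merge)→900, (D,nl_idx)→1320, (A,nl_idx)→1320 …(+2); best=840 via (D,hash)
  {ABC}: card=4800; try (C,merge)→5680, (C,hash)→8040, (B,hash)→12920, (B,nl_idx)→27920, (B,merge)→37720, (C,nl)→48720 …(+1); best=5680 via (C,merge)
  {ABD}: card=1800; try (D,hash)→1560, (D,merge)→2100, (D,nl_idx)→3240, (D,nl)→7920, (B,hash)→10740, (B,nl_idx)→10740 …(+2); best=1560 via (D,hash)
  {ACD}: card=36000; try (D,hash)→4640, (C,hash)→8940, (C,merge)→14740, (D,merge)→33140, (D,nl_idx)→51920, (D,nl)→145520 …(+1); best=4640 via (D,hash)
  {ABCD}: card=72000; try (C,hash)→10560, (D,hash)→11200, (C,merge)→27160, (B,hash)→49640, (D,merge)→73300, (D,nl_idx)→106480 …(+5); best=10560 via (C,hash)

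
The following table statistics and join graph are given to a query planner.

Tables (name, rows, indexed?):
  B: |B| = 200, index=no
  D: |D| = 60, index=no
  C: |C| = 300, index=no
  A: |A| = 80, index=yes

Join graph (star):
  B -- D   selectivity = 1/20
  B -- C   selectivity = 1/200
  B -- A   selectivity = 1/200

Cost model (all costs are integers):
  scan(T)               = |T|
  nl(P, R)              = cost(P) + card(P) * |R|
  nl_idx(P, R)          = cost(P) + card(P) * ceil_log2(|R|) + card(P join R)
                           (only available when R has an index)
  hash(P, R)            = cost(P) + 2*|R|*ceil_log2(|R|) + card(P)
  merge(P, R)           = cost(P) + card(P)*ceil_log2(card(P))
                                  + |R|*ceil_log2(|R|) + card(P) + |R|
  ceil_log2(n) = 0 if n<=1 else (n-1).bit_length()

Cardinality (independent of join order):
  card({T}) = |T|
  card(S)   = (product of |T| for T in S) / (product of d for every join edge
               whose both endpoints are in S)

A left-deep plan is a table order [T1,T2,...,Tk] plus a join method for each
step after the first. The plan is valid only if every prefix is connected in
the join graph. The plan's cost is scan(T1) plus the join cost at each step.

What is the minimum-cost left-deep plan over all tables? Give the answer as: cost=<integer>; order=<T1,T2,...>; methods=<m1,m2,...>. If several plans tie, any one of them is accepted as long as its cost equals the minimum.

Selinger DP (subsets sized 1..n):
  {B}: scan cost=200, card=200
  {D}: scan cost=60, card=60
  {C}: scan cost=300, card=300
  {A}: scan cost=80, card=80
  {BD}: card=600; try (D,hash)→1120, (B,merge)→2280, (D,merge)→2420, (B,hash)→3320, (B,nl)→12060, (D,nl)→12200; best=1120 via (D,hash)
  {BC}: card=300; try (B,hash)→3800, (C,merge)→5000, (B,merge)→5100, (C,hash)→5800, (C,nl)→60200, (B,nl)→60300; best=3800 via (B,hash)
  {AB}: card=80; try (A,hash)→1520, (A,nl_idx)→1680, (B,merge)→2520, (A,merge)→2640, (B,hash)→3360, (B,nl)→16080 …(+1); best=1520 via (A,hash)
  {BCD}: card=900; try (D,hash)→4820, (C,hash)→7120, (D,merge)→7220, (C,merge)→10720, (D,nl)→21800, (C,nl)→181120; best=4820 via (D,hash)
  {ABD}: card=240; try (D,hash)→2320, (D,merge)→2580, (A,hash)→2840, (A,nl_idx)→5560, (D,nl)→6320, (A,merge)→8360 …(+1); best=2320 via (D,hash)
  {ABC}: card=120; try (C,merge)→5160, (A,hash)→5220, (A,nl_idx)→6020, (C,hash)→7000, (A,merge)→7440, (C,nl)→25520 …(+1); best=5160 via (C,merge)
  {ABCD}: card=360; try (D,hash)→6000, (D,merge)→6540, (A,hash)→6840, (C,merge)→7480, (C,hash)→7960, (A,nl_idx)→11480 …(+4); best=6000 via (D,hash)

cost=6000; order=B,A,C,D; methods=hash,merge,hash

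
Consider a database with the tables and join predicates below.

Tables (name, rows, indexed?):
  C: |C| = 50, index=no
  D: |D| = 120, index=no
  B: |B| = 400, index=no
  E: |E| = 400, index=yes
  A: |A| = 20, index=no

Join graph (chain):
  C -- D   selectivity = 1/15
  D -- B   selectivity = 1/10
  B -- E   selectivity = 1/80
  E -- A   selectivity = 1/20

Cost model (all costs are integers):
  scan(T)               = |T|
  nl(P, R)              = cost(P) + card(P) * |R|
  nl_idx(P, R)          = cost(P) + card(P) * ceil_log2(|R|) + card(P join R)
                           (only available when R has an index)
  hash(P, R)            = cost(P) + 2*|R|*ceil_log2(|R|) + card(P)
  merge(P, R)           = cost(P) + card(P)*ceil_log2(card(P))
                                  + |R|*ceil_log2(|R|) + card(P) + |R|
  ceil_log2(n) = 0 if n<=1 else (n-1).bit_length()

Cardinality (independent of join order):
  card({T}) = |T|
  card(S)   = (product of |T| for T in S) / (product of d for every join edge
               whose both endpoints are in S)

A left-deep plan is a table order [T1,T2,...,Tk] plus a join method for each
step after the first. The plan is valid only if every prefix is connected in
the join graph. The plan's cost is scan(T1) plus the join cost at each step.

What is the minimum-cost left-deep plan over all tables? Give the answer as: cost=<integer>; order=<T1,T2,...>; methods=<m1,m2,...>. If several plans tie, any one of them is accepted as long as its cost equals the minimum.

Selinger DP (subsets sized 1..n):
  {C}: scan cost=50, card=50
  {D}: scan cost=120, card=120
  {B}: scan cost=400, card=400
  {E}: scan cost=400, card=400
  {A}: scan cost=20, card=20
  {CD}: card=400; try (C,hash)→840, (D,merge)→1360, (C,merge)→1430, (D,hash)→1780, (D,nl)→6050, (C,nl)→6120; best=840 via (C,hash)
  {BD}: card=4800; try (D,hash)→2480, (B,merge)→5080, (D,merge)→5360, (B,hash)→7440, (B,nl)→48120, (D,nl)→48400; best=2480 via (D,hash)
  {BE}: card=2000; try (E,nl_idx)→6000, (E,hash)→8000, (B,hash)→8000, (E,merge)→8400, (B,merge)→8400, (E,nl)→160400 …(+1); best=6000 via (E,nl_idx)
  {AE}: card=400; try (E,nl_idx)→600, (A,hash)→1000, (E,merge)→4140, (A,merge)→4520, (E,hash)→7240, (E,nl)→8020 …(+1); best=600 via (E,nl_idx)
  {BCD}: card=16000; try (C,hash)→7880, (B,hash)→8440, (B,merge)→8840, (C,merge)→70030, (B,nl)→160840, (C,nl)→242480; best=7880 via (C,hash)
  {BDE}: card=24000; try (D,hash)→9680, (E,hash)→14480, (D,merge)→30960, (E,nl_idx)→69680, (E,merge)→73680, (D,nl)→246000 …(+1); best=9680 via (D,hash)
  {ABE}: card=2000; try (B,hash)→8200, (A,hash)→8200, (B,merge)→8600, (A,merge)→30120, (A,nl)→46000, (B,nl)→160600; best=8200 via (B,hash)
  {BCDE}: card=80000; try (E,hash)→31080, (C,hash)→34280, (E,nl_idx)→231880, (E,merge)→251880, (C,merge)→394030, (C,nl)→1209680 …(+1); best=31080 via (E,hash)
  {ABDE}: card=24000; try (D,hash)→11880, (D,merge)→33160, (A,hash)→33880, (D,nl)→248200, (A,merge)→393800, (A,nl)→489680; best=11880 via (D,hash)
  {ABCDE}: card=80000; try (C,hash)→36480, (A,hash)→111280, (C,merge)→396230, (C,nl)→1211880, (A,merge)→1471200, (A,nl)→1631080; best=36480 via (C,hash)

cost=36480; order=A,E,B,D,C; methods=nl_idx,hash,hash,hash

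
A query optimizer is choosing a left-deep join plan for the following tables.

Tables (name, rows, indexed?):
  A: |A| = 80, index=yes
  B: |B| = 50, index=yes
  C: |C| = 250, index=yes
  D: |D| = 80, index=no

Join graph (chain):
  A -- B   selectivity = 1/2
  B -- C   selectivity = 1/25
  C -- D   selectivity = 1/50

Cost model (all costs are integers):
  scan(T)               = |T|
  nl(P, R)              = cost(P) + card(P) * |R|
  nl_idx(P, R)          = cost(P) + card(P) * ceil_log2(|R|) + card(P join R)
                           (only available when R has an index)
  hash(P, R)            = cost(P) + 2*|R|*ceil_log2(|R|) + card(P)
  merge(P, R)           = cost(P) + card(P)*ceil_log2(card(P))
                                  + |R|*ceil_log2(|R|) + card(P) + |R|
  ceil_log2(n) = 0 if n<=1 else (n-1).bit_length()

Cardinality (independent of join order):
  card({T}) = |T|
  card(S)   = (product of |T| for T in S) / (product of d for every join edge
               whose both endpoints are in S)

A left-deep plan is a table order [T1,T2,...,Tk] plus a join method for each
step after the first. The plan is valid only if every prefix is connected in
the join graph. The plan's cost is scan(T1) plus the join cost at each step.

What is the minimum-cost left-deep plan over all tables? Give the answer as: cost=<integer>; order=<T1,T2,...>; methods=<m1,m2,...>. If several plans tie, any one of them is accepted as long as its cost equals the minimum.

cost=4040; order=D,C,B,A; methods=nl_idx,hash,hash

Selinger DP (subsets sized 1..n):
  {A}: scan cost=80, card=80
  {B}: scan cost=50, card=50
  {C}: scan cost=250, card=250
  {D}: scan cost=80, card=80
  {AB}: card=2000; try (B,hash)→760, (A,merge)→1040, (B,merge)→1070, (A,hash)→1220, (A,nl_idx)→2400, (B,nl_idx)→2560 …(+2); best=760 via (B,hash)
  {BC}: card=500; try (C,nl_idx)→950, (B,hash)→1100, (B,nl_idx)→2250, (C,merge)→2650, (B,merge)→2850, (C,hash)→4100 …(+2); best=950 via (C,nl_idx)
  {CD}: card=400; try (C,nl_idx)→1120, (D,hash)→1620, (C,merge)→2970, (D,merge)→3140, (C,hash)→4160, (C,nl)→20080 …(+1); best=1120 via (C,nl_idx)
  {ABC}: card=20000; try (A,hash)→2570, (A,merge)→6590, (C,hash)→6760, (A,nl_idx)→24450, (C,merge)→27010, (C,nl_idx)→36760 …(+2); best=2570 via (A,hash)
  {BCD}: card=800; try (B,hash)→2120, (D,hash)→2570, (B,nl_idx)→4320, (B,merge)→5470, (D,merge)→6590, (B,nl)→21120 …(+1); best=2120 via (B,hash)
  {ABCD}: card=32000; try (A,hash)→4040, (A,merge)→11560, (D,hash)→23690, (A,nl_idx)→39720, (A,nl)→66120, (D,merge)→323210 …(+1); best=4040 via (A,hash)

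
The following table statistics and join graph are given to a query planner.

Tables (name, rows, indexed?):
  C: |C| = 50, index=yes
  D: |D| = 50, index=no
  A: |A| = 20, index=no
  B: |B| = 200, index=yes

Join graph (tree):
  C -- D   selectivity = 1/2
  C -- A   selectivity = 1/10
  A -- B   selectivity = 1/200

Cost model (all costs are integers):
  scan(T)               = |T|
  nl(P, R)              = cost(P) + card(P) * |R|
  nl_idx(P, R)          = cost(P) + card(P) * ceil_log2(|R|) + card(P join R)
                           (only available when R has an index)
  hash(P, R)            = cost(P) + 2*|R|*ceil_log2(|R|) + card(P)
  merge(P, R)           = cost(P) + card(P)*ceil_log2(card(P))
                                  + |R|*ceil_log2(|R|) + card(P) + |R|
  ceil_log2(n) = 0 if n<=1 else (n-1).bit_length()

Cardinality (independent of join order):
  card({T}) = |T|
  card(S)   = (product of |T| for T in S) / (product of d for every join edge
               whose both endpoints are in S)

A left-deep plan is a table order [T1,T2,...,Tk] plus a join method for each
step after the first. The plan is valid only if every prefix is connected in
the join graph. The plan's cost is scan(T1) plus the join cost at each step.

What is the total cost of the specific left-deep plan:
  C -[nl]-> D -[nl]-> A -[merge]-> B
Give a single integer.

61850

step 1: scan C: cost=50, card=50
step 2: join D via nl
    card(P join D) = 50*50/(2) = 1250
    cost = 50 + 50*50 = 2550
step 3: join A via nl
    card(P join A) = 1250*20/(10) = 2500
    cost = 2550 + 1250*20 = 27550
step 4: join B via merge
    card(P join B) = 2500*200/(200) = 2500
    cost = 27550 + 2500*12 + 200*8 + 2500 + 200 = 61850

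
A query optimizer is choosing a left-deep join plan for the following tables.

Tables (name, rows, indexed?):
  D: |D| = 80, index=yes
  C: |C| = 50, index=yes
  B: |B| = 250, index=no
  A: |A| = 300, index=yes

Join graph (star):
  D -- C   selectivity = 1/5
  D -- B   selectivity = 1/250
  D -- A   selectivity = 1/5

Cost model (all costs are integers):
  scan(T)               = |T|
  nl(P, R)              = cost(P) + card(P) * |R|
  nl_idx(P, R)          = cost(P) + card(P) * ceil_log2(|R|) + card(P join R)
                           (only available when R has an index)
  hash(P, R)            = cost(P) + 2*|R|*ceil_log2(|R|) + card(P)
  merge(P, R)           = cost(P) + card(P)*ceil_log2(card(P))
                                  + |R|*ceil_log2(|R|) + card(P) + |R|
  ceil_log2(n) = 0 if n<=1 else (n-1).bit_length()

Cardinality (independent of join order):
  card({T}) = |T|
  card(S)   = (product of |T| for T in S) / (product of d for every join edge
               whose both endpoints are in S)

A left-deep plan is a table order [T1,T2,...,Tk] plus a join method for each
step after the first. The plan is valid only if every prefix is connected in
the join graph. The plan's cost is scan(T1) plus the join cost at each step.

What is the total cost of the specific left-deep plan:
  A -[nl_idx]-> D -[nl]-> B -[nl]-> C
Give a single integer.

1447200

step 1: scan A: cost=300, card=300
step 2: join D via nl_idx
    card(P join D) = 300*80/(5) = 4800
    cost = 300 + 300*7 + 4800 = 7200
step 3: join B via nl
    card(P join B) = 4800*250/(250) = 4800
    cost = 7200 + 4800*250 = 1207200
step 4: join C via nl
    card(P join C) = 4800*50/(5) = 48000
    cost = 1207200 + 4800*50 = 1447200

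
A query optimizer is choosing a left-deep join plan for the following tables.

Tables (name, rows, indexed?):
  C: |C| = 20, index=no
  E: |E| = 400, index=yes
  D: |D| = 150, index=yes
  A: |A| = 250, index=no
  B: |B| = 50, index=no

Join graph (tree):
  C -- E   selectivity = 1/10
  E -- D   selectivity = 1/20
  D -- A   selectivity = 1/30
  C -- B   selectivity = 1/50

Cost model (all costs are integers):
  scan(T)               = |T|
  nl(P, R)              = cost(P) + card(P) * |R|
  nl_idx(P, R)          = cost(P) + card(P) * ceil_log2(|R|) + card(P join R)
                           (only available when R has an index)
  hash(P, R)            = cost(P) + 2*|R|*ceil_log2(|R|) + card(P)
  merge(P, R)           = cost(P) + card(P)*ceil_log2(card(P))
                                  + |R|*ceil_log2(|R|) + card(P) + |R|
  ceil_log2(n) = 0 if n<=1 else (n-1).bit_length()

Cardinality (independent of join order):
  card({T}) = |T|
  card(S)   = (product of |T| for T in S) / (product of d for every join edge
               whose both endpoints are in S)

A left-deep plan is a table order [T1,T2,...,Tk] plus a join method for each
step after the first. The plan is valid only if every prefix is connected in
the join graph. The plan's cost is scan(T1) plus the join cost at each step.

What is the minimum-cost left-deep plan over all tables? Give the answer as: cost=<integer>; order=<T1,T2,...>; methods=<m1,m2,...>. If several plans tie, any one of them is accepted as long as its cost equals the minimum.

Selinger DP (subsets sized 1..n):
  {C}: scan cost=20, card=20
  {E}: scan cost=400, card=400
  {D}: scan cost=150, card=150
  {A}: scan cost=250, card=250
  {B}: scan cost=50, card=50
  {CE}: card=800; try (E,nl_idx)→1000, (C,hash)→1000, (E,merge)→4140, (C,merge)→4520, (E,hash)→7240, (E,nl)→8020 …(+1); best=1000 via (E,nl_idx)
  {BC}: card=20; try (C,hash)→300, (B,merge)→490, (C,merge)→520, (B,hash)→640, (B,nl)→1020, (C,nl)→1050; best=300 via (C,hash)
  {DE}: card=3000; try (D,hash)→3200, (E,nl_idx)→4500, (E,merge)→5500, (D,merge)→5750, (D,nl_idx)→6600, (E,hash)→7500 …(+2); best=3200 via (D,hash)
  {AD}: card=1250; try (D,hash)→2900, (D,nl_idx)→3500, (A,merge)→3750, (D,merge)→3850, (A,hash)→4300, (A,nl)→37650 …(+1); best=2900 via (D,hash)
  {CDE}: card=6000; try (D,hash)→4200, (C,hash)→6400, (D,merge)→11150, (D,nl_idx)→13400, (C,merge)→42320, (C,nl)→63200 …(+1); best=4200 via (D,hash)
  {BCE}: card=800; try (E,nl_idx)→1280, (B,hash)→2400, (E,merge)→4420, (E,hash)→7520, (E,nl)→8300, (B,merge)→10150 …(+1); best=1280 via (E,nl_idx)
  {ADE}: card=25000; try (A,hash)→10200, (E,hash)→11350, (E,merge)→21900, (E,nl_idx)→39150, (A,merge)→44450, (E,nl)→502900 …(+1); best=10200 via (A,hash)
  {ACDE}: card=50000; try (A,hash)→14200, (C,hash)→35400, (A,merge)→90450, (C,merge)→410320, (C,nl)→510200, (A,nl)→1504200; best=14200 via (A,hash)
  {BCDE}: card=6000; try (D,hash)→4480, (B,hash)→10800, (D,merge)→11430, (D,nl_idx)→13680, (B,merge)→88550, (D,nl)→121280 …(+1); best=4480 via (D,hash)
  {ABCDE}: card=50000; try (A,hash)→14480, (B,hash)→64800, (A,merge)→90730, (B,merge)→864550, (A,nl)→1504480, (B,nl)→2514200; best=14480 via (A,hash)

cost=14480; order=B,C,E,D,A; methods=hash,nl_idx,hash,hash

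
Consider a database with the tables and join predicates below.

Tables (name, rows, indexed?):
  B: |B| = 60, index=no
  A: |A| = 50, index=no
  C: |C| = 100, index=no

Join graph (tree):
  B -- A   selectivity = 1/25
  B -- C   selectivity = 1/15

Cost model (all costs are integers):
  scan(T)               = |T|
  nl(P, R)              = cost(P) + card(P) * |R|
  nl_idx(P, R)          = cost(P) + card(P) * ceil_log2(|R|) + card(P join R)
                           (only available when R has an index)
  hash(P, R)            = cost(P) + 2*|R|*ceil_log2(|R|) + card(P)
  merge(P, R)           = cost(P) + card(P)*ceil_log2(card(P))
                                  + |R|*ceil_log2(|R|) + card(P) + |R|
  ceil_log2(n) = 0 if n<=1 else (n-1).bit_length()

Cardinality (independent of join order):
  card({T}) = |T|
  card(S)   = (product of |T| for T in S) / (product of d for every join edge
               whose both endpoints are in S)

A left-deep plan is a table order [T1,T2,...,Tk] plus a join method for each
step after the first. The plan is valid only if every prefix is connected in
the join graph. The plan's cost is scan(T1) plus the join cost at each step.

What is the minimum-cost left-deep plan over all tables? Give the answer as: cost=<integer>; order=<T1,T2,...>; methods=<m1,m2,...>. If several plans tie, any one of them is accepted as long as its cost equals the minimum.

cost=1920; order=C,B,A; methods=hash,hash

Selinger DP (subsets sized 1..n):
  {B}: scan cost=60, card=60
  {A}: scan cost=50, card=50
  {C}: scan cost=100, card=100
  {AB}: card=120; try (A,hash)→720, (B,hash)→820, (B,merge)→820, (A,merge)→830, (B,nl)→3050, (A,nl)→3060; best=720 via (A,hash)
  {BC}: card=400; try (B,hash)→920, (C,merge)→1280, (B,merge)→1320, (C,hash)→1520, (C,nl)→6060, (B,nl)→6100; best=920 via (B,hash)
  {ABC}: card=800; try (A,hash)→1920, (C,hash)→2240, (C,merge)→2480, (A,merge)→5270, (C,nl)→12720, (A,nl)→20920; best=1920 via (A,hash)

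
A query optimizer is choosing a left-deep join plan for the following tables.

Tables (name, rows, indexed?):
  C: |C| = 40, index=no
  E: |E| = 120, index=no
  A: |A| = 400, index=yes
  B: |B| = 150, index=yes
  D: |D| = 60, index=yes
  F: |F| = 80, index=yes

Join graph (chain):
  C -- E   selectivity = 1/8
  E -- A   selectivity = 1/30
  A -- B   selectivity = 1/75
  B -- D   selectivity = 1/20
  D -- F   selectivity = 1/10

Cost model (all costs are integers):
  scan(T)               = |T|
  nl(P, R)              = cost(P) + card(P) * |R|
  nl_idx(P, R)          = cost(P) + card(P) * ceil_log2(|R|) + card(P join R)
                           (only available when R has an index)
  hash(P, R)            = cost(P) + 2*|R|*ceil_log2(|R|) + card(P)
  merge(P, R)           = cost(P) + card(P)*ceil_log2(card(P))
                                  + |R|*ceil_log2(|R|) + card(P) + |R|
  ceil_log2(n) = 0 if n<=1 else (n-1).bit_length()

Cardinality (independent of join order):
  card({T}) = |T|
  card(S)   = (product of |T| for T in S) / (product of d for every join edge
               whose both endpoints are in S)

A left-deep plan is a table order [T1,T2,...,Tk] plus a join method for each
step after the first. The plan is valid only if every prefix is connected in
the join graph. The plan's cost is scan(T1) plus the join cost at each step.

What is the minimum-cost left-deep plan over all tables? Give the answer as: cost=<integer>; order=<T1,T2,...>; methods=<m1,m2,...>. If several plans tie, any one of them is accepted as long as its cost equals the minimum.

cost=67100; order=B,A,D,E,C,F; methods=nl_idx,hash,hash,hash,hash

Selinger DP (subsets sized 1..n):
  {C}: scan cost=40, card=40
  {E}: scan cost=120, card=120
  {A}: scan cost=400, card=400
  {B}: scan cost=150, card=150
  {D}: scan cost=60, card=60
  {F}: scan cost=80, card=80
  {CE}: card=600; try (C,hash)→720, (E,merge)→1280, (C,merge)→1360, (E,hash)→1760, (E,nl)→4840, (C,nl)→4920; best=720 via (C,hash)
  {AE}: card=1600; try (E,hash)→2480, (A,nl_idx)→2800, (A,merge)→5080, (E,merge)→5360, (A,hash)→7440, (A,nl)→48120 …(+1); best=2480 via (E,hash)
  {AB}: card=800; try (A,nl_idx)→2300, (B,hash)→3200, (B,nl_idx)→4400, (A,merge)→5500, (B,merge)→5750, (A,hash)→7500 …(+2); best=2300 via (A,nl_idx)
  {BD}: card=450; try (B,nl_idx)→990, (D,hash)→1020, (D,nl_idx)→1500, (B,merge)→1830, (D,merge)→1920, (B,hash)→2520 …(+2); best=990 via (B,nl_idx)
  {DF}: card=480; try (D,hash)→880, (F,nl_idx)→960, (D,nl_idx)→1040, (F,merge)→1120, (D,merge)→1140, (F,hash)→1240 …(+2); best=880 via (D,hash)
  {ACE}: card=8000; try (C,hash)→4560, (A,hash)→8520, (A,merge)→11320, (A,nl_idx)→14120, (C,merge)→21960, (C,nl)→66480 …(+1); best=4560 via (C,hash)
  {ABE}: card=3200; try (E,hash)→4780, (B,hash)→6480, (E,merge)→12060, (B,nl_idx)→18480, (B,merge)→23030, (E,nl)→98300 …(+1); best=4780 via (E,hash)
  {ABD}: card=2400; try (D,hash)→3820, (A,nl_idx)→7440, (A,hash)→8640, (A,merge)→9490, (D,nl_idx)→9500, (D,merge)→11520 …(+2); best=3820 via (D,hash)
  {BDF}: card=3600; try (F,hash)→2560, (B,hash)→3760, (F,merge)→6130, (B,merge)→7030, (F,nl_idx)→7740, (B,nl_idx)→8320 …(+2); best=2560 via (F,hash)
  {ABCE}: card=16000; try (C,hash)→8460, (B,hash)→14960, (C,merge)→46660, (B,nl_idx)→84560, (B,merge)→117910, (C,nl)→132780 …(+1); best=8460 via (C,hash)
  {ABDE}: card=9600; try (E,hash)→7900, (D,hash)→8700, (D,nl_idx)→33580, (E,merge)→35980, (D,merge)→46800, (D,nl)→196780 …(+1); best=7900 via (E,hash)
  {ABDF}: card=19200; try (F,hash)→7340, (A,hash)→13360, (F,merge)→35660, (F,nl_idx)→39820, (A,merge)→53360, (A,nl_idx)→54160 …(+2); best=7340 via (F,hash)
  {ABCDE}: card=48000; try (C,hash)→17980, (D,hash)→25180, (C,merge)→152180, (D,nl_idx)→152460, (D,merge)→248880, (C,nl)→391900 …(+1); best=17980 via (C,hash)
  {ABDEF}: card=76800; try (F,hash)→18620, (E,hash)→28220, (F,nl_idx)→151900, (F,merge)→152540, (E,merge)→315500, (F,nl)→775900 …(+1); best=18620 via (F,hash)
  {ABCDEF}: card=384000; try (F,hash)→67100, (C,hash)→95900, (F,nl_idx)→737980, (F,merge)→834620, (C,merge)→1401300, (C,nl)→3090620 …(+1); best=67100 via (F,hash)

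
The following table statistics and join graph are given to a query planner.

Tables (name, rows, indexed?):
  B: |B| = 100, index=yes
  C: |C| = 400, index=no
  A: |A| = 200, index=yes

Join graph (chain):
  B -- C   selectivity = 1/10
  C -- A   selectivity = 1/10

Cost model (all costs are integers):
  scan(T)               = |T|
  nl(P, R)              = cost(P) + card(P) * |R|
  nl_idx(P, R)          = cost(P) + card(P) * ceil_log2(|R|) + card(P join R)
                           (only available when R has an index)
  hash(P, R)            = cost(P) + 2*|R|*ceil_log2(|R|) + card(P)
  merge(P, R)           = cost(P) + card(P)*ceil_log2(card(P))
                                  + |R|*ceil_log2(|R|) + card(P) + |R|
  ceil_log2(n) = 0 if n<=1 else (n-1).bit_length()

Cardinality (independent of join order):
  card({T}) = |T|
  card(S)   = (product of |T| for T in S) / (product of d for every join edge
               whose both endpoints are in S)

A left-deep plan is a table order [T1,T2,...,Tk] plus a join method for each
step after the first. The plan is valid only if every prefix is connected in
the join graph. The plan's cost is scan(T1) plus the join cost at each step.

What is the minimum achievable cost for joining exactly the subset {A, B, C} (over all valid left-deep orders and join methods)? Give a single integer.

9400

Selinger DP over subsets of {A,B,C}:
  {B}: scan cost=100, card=100
  {C}: scan cost=400, card=400
  {A}: scan cost=200, card=200
  {BC}: card=4000; try (B,hash)→2200, (C,merge)→4900, (B,merge)→5200, (B,nl_idx)→7200, (C,hash)→7400, (C,nl)→40100 …(+1); best=2200 via (B,hash)
  {AC}: card=8000; try (A,hash)→4000, (C,merge)→6000, (A,merge)→6200, (C,hash)→7600, (A,nl_idx)→11600, (C,nl)→80200 …(+1); best=4000 via (A,hash)
  {ABC}: card=80000; try (A,hash)→9400, (B,hash)→13400, (A,merge)→56000, (A,nl_idx)→114200, (B,merge)→116800, (B,nl_idx)→140000 …(+2); best=9400 via (A,hash)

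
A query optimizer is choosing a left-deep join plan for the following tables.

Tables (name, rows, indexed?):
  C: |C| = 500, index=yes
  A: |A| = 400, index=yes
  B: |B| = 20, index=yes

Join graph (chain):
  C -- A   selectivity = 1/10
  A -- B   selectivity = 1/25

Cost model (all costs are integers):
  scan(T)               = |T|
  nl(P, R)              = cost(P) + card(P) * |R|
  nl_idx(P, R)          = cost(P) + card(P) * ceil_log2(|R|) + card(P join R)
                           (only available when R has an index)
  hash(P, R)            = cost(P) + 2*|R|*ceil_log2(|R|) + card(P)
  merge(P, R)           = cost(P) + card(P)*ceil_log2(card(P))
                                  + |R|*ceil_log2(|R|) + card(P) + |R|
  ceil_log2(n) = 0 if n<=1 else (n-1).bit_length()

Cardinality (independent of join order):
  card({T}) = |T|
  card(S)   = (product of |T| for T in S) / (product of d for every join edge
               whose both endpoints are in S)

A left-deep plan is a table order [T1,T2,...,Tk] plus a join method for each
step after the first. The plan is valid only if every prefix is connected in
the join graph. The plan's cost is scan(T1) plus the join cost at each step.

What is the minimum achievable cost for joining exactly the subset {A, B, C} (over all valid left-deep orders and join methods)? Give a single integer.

8720

Selinger DP over subsets of {A,B,C}:
  {C}: scan cost=500, card=500
  {A}: scan cost=400, card=400
  {B}: scan cost=20, card=20
  {AC}: card=20000; try (A,hash)→8200, (C,merge)→9400, (A,merge)→9500, (C,hash)→9800, (C,nl_idx)→24000, (A,nl_idx)→25000 …(+2); best=8200 via (A,hash)
  {AB}: card=320; try (A,nl_idx)→520, (B,hash)→1000, (B,nl_idx)→2720, (A,merge)→4140, (B,merge)→4520, (A,hash)→7240 …(+2); best=520 via (A,nl_idx)
  {ABC}: card=16000; try (C,merge)→8720, (C,hash)→9840, (C,nl_idx)→19400, (B,hash)→28400, (B,nl_idx)→124200, (C,nl)→160520 …(+2); best=8720 via (C,merge)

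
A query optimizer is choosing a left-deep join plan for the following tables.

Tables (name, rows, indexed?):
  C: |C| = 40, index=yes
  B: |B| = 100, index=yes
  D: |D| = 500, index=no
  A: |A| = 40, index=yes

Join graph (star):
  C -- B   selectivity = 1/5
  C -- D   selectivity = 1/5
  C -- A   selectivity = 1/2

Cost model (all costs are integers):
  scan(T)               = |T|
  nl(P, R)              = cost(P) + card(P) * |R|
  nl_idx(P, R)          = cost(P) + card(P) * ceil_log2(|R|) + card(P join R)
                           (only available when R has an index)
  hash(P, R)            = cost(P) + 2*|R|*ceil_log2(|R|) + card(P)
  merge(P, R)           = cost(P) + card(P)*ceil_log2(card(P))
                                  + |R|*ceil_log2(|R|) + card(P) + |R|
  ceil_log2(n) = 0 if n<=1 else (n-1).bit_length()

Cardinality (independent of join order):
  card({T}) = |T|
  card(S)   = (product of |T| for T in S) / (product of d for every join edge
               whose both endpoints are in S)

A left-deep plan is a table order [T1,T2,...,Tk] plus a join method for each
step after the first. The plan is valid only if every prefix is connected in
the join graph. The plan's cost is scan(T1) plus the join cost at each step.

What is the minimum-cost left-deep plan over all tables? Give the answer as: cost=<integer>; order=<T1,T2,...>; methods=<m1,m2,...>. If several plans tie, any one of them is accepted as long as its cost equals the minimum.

cost=26960; order=B,C,A,D; methods=hash,hash,hash

Selinger DP (subsets sized 1..n):
  {C}: scan cost=40, card=40
  {B}: scan cost=100, card=100
  {D}: scan cost=500, card=500
  {A}: scan cost=40, card=40
  {BC}: card=800; try (C,hash)→680, (B,merge)→1120, (B,nl_idx)→1120, (C,merge)→1180, (B,hash)→1480, (C,nl_idx)→1500 …(+2); best=680 via (C,hash)
  {CD}: card=4000; try (C,hash)→1480, (D,merge)→5320, (C,merge)→5780, (C,nl_idx)→7500, (D,hash)→9080, (D,nl)→20040 …(+1); best=1480 via (C,hash)
  {AC}: card=800; try (C,hash)→560, (A,hash)→560, (C,merge)→600, (A,merge)→600, (C,nl_idx)→1080, (A,nl_idx)→1080 …(+2); best=560 via (C,hash)
  {BCD}: card=80000; try (B,hash)→6880, (D,hash)→10480, (D,merge)→14480, (B,merge)→54280, (B,nl_idx)→109480, (D,nl)→400680 …(+1); best=6880 via (B,hash)
  {ABC}: card=16000; try (A,hash)→1960, (B,hash)→2760, (A,merge)→9760, (B,merge)→10160, (A,nl_idx)→21480, (B,nl_idx)→22160 …(+2); best=1960 via (A,hash)
  {ACD}: card=80000; try (A,hash)→5960, (D,hash)→10360, (D,merge)→14360, (A,merge)→53760, (A,nl_idx)→105480, (A,nl)→161480 …(+1); best=5960 via (A,hash)
  {ABCD}: card=1600000; try (D,hash)→26960, (B,hash)→87360, (A,hash)→87360, (D,merge)→246960, (B,merge)→1446760, (A,merge)→1447160 …(+5); best=26960 via (D,hash)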